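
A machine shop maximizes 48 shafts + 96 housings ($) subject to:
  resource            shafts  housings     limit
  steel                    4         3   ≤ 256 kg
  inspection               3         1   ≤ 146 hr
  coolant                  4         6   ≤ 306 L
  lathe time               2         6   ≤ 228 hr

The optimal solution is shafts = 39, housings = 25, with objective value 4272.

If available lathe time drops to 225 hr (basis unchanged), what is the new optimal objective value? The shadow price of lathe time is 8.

Δb = -3, so new z* = 4272 + (8)·(-3) = 4272 − 24 = 4248.

4248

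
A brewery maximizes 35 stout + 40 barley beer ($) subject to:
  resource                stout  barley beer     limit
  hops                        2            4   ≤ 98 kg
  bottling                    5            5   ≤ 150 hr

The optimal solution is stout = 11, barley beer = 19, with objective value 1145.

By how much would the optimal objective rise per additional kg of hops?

2.5

Both hops and bottling are binding at x*.
Dual feasibility on the basic columns requires 2·y_hops + 5·y_bottling = 35, 4·y_hops + 5·y_bottling = 40.
→ y_hops = 2.5 and y_bottling = 6.
Shadow price of hops = 2.5.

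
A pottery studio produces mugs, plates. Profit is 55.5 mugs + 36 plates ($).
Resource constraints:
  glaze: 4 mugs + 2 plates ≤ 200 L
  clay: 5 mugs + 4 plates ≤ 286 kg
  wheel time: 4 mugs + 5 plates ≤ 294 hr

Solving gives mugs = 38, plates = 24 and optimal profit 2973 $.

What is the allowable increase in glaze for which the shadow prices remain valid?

Binding constraints: glaze, clay. The basis is B = [[4,2],[5,4]] with det 6.
Per unit increase in glaze, x* moves by d = (0.6667, -0.8333).
The basis stays optimal until plates reaches 0; allowable increase = 28.8 L.

28.8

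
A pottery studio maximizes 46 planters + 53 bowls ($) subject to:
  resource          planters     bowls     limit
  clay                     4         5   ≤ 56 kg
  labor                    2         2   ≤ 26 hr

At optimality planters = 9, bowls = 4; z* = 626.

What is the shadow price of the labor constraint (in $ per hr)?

At the optimum: clay uses 56 of 56 (binding); labor uses 26 of 26 (binding).
Dual feasibility on the basic columns requires 4·y_clay + 2·y_labor = 46, 5·y_clay + 2·y_labor = 53.
This yields shadow prices y_clay = 7, y_labor = 9.
Shadow price of labor = 9.

9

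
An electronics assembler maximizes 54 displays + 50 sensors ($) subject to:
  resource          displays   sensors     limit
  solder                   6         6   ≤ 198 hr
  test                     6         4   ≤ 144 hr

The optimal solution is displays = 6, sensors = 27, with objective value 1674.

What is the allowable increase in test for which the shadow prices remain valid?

54

Binding constraints: solder, test. The basis is B = [[6,6],[6,4]] with det -12.
Per unit increase in test, x* moves by d = (0.5, -0.5).
The basis stays optimal until sensors reaches 0; allowable increase = 54 hr.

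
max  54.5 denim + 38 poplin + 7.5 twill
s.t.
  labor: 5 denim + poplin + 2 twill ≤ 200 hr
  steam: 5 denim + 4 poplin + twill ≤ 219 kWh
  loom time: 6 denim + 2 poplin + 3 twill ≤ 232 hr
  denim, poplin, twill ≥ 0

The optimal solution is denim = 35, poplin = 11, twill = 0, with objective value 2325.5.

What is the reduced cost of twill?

-7

At the optimum: labor uses 186 of 200 (slack = 14); steam uses 219 of 219 (binding); loom time uses 232 of 232 (binding).
By complementary slackness, y = 0 for the non-binding constraint.
From A_Bᵀ y = c: 5·y_steam + 6·y_loom time = 54.5; 4·y_steam + 2·y_loom time = 38.
This yields shadow prices y_steam = 8.5, y_loom time = 2.
Reduced cost of twill: c₃ − yᵀa₃ = 7.5 − (8.5·1 + 2·3) = 7.5 − 14.5 = -7.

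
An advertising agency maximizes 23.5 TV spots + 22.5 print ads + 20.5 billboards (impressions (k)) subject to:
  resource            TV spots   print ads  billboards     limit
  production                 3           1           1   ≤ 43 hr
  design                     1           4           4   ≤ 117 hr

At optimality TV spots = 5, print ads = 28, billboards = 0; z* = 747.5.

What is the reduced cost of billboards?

Both production and design are binding at x*.
Dual feasibility on the basic columns requires 3·y_production + 1·y_design = 23.5, 1·y_production + 4·y_design = 22.5.
Solving: y_production = 6.5, y_design = 4.
Reduced cost of billboards: c₃ − yᵀa₃ = 20.5 − (6.5·1 + 4·4) = 20.5 − 22.5 = -2.

-2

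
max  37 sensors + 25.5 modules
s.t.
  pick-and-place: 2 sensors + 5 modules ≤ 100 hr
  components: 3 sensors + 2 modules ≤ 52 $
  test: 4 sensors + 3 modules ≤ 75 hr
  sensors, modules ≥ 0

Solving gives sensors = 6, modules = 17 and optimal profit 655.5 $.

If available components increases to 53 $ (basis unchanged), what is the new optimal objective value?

664.5

Binding: components and test. Non-binding: pick-and-place (3 unused).
Since pick-and-place is not tight, its dual is 0.
From A_Bᵀ y = c: 3·y_components + 4·y_test = 37; 2·y_components + 3·y_test = 25.5.
→ y_components = 9 and y_test = 2.5.
Δz = y_components·Δb = 9 × (1) = 9, so new z* = 655.5 + 9 = 664.5.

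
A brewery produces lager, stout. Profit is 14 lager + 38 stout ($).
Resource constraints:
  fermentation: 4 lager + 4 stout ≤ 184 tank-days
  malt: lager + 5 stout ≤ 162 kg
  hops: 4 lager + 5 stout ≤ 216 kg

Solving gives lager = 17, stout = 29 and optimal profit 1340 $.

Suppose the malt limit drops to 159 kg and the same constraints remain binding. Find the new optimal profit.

1322

Check each constraint at x*: fermentation 184/184 (tight); malt 162/162 (tight); hops 213/216 (slack 3).
By complementary slackness, y = 0 for the non-binding constraint.
From A_Bᵀ y = c: 4·y_fermentation + 1·y_malt = 14; 4·y_fermentation + 5·y_malt = 38.
→ y_fermentation = 2 and y_malt = 6.
Δz = y_malt·Δb = 6 × (-3) = -18, so new z* = 1340 − 18 = 1322.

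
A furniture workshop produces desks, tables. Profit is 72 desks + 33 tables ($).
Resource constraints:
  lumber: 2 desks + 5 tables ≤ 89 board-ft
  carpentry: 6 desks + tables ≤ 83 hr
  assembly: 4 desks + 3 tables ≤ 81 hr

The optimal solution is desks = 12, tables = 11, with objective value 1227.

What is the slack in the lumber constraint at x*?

lumber used = 2·12 + 5·11 = 79; slack = 89 − 79 = 10.

10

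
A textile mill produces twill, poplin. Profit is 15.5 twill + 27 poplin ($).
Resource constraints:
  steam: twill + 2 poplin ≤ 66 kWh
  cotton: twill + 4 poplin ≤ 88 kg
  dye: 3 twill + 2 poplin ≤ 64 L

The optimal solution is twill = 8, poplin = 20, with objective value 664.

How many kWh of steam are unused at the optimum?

18

steam used = 1·8 + 2·20 = 48; slack = 66 − 48 = 18.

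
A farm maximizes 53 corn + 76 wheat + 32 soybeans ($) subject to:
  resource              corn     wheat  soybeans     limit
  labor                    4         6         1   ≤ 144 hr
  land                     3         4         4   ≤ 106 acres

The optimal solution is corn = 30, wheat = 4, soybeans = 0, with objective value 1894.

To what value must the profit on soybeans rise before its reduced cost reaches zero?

36

Both labor and land are binding at x*.
The binding rows give the dual system: 4·y_labor + 3·y_land = 53 and 6·y_labor + 4·y_land = 76.
This yields shadow prices y_labor = 8, y_land = 7.
soybeans enters the basis when its profit ≥ yᵀa₃ = 8·1 + 7·4 = 36.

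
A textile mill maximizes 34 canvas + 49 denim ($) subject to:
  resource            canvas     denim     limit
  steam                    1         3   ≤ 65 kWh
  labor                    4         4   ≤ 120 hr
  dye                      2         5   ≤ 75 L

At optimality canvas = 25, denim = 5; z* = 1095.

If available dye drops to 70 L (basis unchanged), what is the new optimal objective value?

Binding: labor and dye. Non-binding: steam (25 unused).
Since steam is not tight, its dual is 0.
The binding rows give the dual system: 4·y_labor + 2·y_dye = 34 and 4·y_labor + 5·y_dye = 49.
This yields shadow prices y_labor = 6, y_dye = 5.
Δz = y_dye·Δb = 5 × (-5) = -25, so new z* = 1095 − 25 = 1070.

1070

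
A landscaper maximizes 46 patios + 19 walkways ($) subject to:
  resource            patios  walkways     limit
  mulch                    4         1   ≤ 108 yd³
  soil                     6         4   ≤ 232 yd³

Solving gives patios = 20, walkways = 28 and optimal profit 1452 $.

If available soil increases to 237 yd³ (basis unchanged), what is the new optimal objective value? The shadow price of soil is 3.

Δb = 5, so new z* = 1452 + (3)·(5) = 1452 + 15 = 1467.

1467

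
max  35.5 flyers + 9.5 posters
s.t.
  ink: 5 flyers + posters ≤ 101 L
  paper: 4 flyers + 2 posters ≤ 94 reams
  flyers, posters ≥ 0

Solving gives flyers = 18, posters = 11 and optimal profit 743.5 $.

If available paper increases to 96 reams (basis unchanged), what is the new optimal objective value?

At the optimum: ink uses 101 of 101 (binding); paper uses 94 of 94 (binding).
Dual feasibility on the basic columns requires 5·y_ink + 4·y_paper = 35.5, 1·y_ink + 2·y_paper = 9.5.
Solving: y_ink = 5.5, y_paper = 2.
Δz = y_paper·Δb = 2 × (2) = 4, so new z* = 743.5 + 4 = 747.5.

747.5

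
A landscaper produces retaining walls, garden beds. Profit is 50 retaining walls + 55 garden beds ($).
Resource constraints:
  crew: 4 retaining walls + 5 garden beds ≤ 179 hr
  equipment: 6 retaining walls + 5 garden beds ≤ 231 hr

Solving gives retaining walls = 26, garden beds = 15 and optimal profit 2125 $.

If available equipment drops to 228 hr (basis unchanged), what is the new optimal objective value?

2116

Check each constraint at x*: crew 179/179 (tight); equipment 231/231 (tight).
The binding rows give the dual system: 4·y_crew + 6·y_equipment = 50 and 5·y_crew + 5·y_equipment = 55.
→ y_crew = 8 and y_equipment = 3.
Δz = y_equipment·Δb = 3 × (-3) = -9, so new z* = 2125 − 9 = 2116.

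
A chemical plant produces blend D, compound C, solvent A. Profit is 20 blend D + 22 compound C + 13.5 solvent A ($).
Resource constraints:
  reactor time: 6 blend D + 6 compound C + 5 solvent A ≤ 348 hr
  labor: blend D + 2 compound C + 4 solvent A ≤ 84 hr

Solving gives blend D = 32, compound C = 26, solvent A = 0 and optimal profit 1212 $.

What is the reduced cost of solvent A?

-9.5

Check each constraint at x*: reactor time 348/348 (tight); labor 84/84 (tight).
Dual feasibility on the basic columns requires 6·y_reactor time + 1·y_labor = 20, 6·y_reactor time + 2·y_labor = 22.
This yields shadow prices y_reactor time = 3, y_labor = 2.
Reduced cost of solvent A: c₃ − yᵀa₃ = 13.5 − (3·5 + 2·4) = 13.5 − 23 = -9.5.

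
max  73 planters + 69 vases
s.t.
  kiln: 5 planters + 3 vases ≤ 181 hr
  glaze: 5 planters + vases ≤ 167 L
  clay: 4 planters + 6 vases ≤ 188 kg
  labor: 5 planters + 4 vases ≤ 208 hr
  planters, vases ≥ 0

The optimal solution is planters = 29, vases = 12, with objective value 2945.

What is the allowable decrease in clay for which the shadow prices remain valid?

18

Binding constraints: kiln, clay. The basis is B = [[5,3],[4,6]] with det 18.
Per unit decrease in clay, x* moves by d = (0.1667, -0.2778).
The basis stays optimal until glaze becomes binding; allowable decrease = 18 kg.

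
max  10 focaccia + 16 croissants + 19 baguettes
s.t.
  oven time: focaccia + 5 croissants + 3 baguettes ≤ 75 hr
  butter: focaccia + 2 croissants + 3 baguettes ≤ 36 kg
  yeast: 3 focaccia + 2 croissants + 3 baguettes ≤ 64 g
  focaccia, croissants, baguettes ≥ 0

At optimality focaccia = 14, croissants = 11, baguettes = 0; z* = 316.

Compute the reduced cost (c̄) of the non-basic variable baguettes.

-5

Check each constraint at x*: oven time 69/75 (slack 6); butter 36/36 (tight); yeast 64/64 (tight).
Since oven time is not tight, its dual is 0.
From A_Bᵀ y = c: 1·y_butter + 3·y_yeast = 10; 2·y_butter + 2·y_yeast = 16.
→ y_butter = 7 and y_yeast = 1.
Reduced cost of baguettes: c₃ − yᵀa₃ = 19 − (7·3 + 1·3) = 19 − 24 = -5.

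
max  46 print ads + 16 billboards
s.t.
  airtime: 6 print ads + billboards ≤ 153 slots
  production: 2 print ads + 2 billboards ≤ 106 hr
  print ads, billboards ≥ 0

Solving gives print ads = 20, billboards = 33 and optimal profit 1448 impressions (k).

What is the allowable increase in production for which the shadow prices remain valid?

Binding constraints: airtime, production. The basis is B = [[6,1],[2,2]] with det 10.
Per unit increase in production, x* moves by d = (-0.1, 0.6).
The basis stays optimal until print ads reaches 0; allowable increase = 200 hr.

200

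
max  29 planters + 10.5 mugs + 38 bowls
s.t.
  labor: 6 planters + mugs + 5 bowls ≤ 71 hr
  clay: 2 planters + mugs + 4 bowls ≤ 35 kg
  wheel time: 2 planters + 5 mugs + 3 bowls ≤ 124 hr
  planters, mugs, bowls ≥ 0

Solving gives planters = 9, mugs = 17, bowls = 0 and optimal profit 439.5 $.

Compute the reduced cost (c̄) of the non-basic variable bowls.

At the optimum: labor uses 71 of 71 (binding); clay uses 35 of 35 (binding); wheel time uses 103 of 124 (slack = 21).
Since wheel time is not tight, its dual is 0.
The binding rows give the dual system: 6·y_labor + 2·y_clay = 29 and 1·y_labor + 1·y_clay = 10.5.
Solving: y_labor = 2, y_clay = 8.5.
Reduced cost of bowls: c₃ − yᵀa₃ = 38 − (2·5 + 8.5·4) = 38 − 44 = -6.

-6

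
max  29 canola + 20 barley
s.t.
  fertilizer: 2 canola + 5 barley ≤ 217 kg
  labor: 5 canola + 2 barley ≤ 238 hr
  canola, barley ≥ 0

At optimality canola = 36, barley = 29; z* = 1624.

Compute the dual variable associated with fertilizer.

Check each constraint at x*: fertilizer 217/217 (tight); labor 238/238 (tight).
The binding rows give the dual system: 2·y_fertilizer + 5·y_labor = 29 and 5·y_fertilizer + 2·y_labor = 20.
Solving: y_fertilizer = 2, y_labor = 5.
Shadow price of fertilizer = 2.

2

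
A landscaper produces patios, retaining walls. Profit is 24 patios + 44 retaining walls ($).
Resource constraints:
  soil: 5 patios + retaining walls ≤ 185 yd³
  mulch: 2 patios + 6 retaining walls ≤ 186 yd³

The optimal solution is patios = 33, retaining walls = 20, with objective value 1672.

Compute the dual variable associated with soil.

2

Both soil and mulch are binding at x*.
Dual feasibility on the basic columns requires 5·y_soil + 2·y_mulch = 24, 1·y_soil + 6·y_mulch = 44.
Solving: y_soil = 2, y_mulch = 7.
Shadow price of soil = 2.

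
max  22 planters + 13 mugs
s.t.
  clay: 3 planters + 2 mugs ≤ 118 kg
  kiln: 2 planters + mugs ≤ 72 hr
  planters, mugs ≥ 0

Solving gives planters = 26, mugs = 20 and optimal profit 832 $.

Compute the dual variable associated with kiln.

Check each constraint at x*: clay 118/118 (tight); kiln 72/72 (tight).
The binding rows give the dual system: 3·y_clay + 2·y_kiln = 22 and 2·y_clay + 1·y_kiln = 13.
→ y_clay = 4 and y_kiln = 5.
Shadow price of kiln = 5.

5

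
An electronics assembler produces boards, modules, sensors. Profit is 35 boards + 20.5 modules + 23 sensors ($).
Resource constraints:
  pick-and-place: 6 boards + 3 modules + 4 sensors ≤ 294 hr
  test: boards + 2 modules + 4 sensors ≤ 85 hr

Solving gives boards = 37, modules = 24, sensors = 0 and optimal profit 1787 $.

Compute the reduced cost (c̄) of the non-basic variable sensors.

At the optimum: pick-and-place uses 294 of 294 (binding); test uses 85 of 85 (binding).
The binding rows give the dual system: 6·y_pick-and-place + 1·y_test = 35 and 3·y_pick-and-place + 2·y_test = 20.5.
This yields shadow prices y_pick-and-place = 5.5, y_test = 2.
Reduced cost of sensors: c₃ − yᵀa₃ = 23 − (5.5·4 + 2·4) = 23 − 30 = -7.

-7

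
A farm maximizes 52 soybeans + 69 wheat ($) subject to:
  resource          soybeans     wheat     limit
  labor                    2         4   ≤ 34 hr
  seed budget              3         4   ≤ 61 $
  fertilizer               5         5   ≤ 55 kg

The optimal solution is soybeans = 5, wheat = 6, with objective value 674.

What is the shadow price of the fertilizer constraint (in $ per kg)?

7

At the optimum: labor uses 34 of 34 (binding); seed budget uses 39 of 61 (slack = 22); fertilizer uses 55 of 55 (binding).
Since seed budget is not tight, its dual is 0.
Dual feasibility on the basic columns requires 2·y_labor + 5·y_fertilizer = 52, 4·y_labor + 5·y_fertilizer = 69.
Solving: y_labor = 8.5, y_fertilizer = 7.
Shadow price of fertilizer = 7.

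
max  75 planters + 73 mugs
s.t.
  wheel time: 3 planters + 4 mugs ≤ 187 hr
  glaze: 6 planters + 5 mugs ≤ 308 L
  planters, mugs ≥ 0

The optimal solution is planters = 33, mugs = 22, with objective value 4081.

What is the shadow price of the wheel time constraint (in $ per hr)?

Both wheel time and glaze are binding at x*.
From A_Bᵀ y = c: 3·y_wheel time + 6·y_glaze = 75; 4·y_wheel time + 5·y_glaze = 73.
This yields shadow prices y_wheel time = 7, y_glaze = 9.
Shadow price of wheel time = 7.

7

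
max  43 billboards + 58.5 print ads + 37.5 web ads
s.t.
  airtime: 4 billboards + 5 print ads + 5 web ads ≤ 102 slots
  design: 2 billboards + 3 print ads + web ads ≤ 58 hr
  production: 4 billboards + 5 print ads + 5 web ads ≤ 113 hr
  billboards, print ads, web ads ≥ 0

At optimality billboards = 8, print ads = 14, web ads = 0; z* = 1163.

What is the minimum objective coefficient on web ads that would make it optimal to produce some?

Check each constraint at x*: airtime 102/102 (tight); design 58/58 (tight); production 102/113 (slack 11).
Since production is not tight, its dual is 0.
The binding rows give the dual system: 4·y_airtime + 2·y_design = 43 and 5·y_airtime + 3·y_design = 58.5.
Solving: y_airtime = 6, y_design = 9.5.
web ads enters the basis when its profit ≥ yᵀa₃ = 6·5 + 9.5·1 = 39.5.

39.5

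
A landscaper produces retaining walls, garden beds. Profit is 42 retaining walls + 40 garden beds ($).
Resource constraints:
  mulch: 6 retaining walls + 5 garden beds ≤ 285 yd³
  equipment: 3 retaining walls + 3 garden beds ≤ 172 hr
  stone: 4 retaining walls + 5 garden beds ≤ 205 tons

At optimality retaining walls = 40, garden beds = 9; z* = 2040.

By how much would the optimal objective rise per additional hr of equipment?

0

Binding: mulch and stone. Non-binding: equipment (25 unused).
Slack constraints have shadow price 0 (complementary slackness).
The binding rows give the dual system: 6·y_mulch + 4·y_stone = 42 and 5·y_mulch + 5·y_stone = 40.
Solving: y_mulch = 5, y_stone = 3.
Shadow price of equipment = 0.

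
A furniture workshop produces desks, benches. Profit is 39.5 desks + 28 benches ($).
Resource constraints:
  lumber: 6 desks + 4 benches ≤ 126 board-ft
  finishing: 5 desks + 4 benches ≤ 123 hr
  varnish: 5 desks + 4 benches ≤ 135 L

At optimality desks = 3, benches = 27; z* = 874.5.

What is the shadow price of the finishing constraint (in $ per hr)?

Binding: lumber and finishing. Non-binding: varnish (12 unused).
By complementary slackness, y = 0 for the non-binding constraint.
Dual feasibility on the basic columns requires 6·y_lumber + 5·y_finishing = 39.5, 4·y_lumber + 4·y_finishing = 28.
Solving: y_lumber = 4.5, y_finishing = 2.5.
Shadow price of finishing = 2.5.

2.5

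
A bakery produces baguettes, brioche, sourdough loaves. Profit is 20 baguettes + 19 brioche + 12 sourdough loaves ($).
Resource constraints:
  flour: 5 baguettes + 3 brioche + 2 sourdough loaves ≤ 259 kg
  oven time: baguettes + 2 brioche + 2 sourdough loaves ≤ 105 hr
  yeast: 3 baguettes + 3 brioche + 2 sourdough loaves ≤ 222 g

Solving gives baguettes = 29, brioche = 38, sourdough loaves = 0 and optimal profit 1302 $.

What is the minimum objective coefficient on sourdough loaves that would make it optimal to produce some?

Binding: flour and oven time. Non-binding: yeast (21 unused).
Since yeast is not tight, its dual is 0.
Dual feasibility on the basic columns requires 5·y_flour + 1·y_oven time = 20, 3·y_flour + 2·y_oven time = 19.
→ y_flour = 3 and y_oven time = 5.
sourdough loaves enters the basis when its profit ≥ yᵀa₃ = 3·2 + 5·2 = 16.

16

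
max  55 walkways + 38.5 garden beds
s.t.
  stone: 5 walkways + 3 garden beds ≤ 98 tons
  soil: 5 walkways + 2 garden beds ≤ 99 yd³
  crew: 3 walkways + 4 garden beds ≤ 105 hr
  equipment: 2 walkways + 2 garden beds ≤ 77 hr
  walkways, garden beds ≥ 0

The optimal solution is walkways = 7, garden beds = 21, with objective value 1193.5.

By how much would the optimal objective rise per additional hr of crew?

2.5

At the optimum: stone uses 98 of 98 (binding); soil uses 77 of 99 (slack = 22); crew uses 105 of 105 (binding); equipment uses 56 of 77 (slack = 21).
Since soil, equipment are not tight, their duals are 0.
From A_Bᵀ y = c: 5·y_stone + 3·y_crew = 55; 3·y_stone + 4·y_crew = 38.5.
This yields shadow prices y_stone = 9.5, y_crew = 2.5.
Shadow price of crew = 2.5.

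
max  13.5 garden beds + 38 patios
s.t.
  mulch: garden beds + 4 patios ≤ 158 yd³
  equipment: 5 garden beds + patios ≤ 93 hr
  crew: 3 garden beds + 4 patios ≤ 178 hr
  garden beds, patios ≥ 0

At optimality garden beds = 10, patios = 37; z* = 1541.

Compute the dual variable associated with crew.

Check each constraint at x*: mulch 158/158 (tight); equipment 87/93 (slack 6); crew 178/178 (tight).
Slack constraints have shadow price 0 (complementary slackness).
From A_Bᵀ y = c: 1·y_mulch + 3·y_crew = 13.5; 4·y_mulch + 4·y_crew = 38.
→ y_mulch = 7.5 and y_crew = 2.
Shadow price of crew = 2.

2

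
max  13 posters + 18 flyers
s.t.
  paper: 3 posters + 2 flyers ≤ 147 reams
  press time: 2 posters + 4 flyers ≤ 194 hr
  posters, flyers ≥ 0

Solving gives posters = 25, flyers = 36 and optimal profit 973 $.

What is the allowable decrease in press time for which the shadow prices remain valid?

Binding constraints: paper, press time. The basis is B = [[3,2],[2,4]] with det 8.
Per unit decrease in press time, x* moves by d = (0.25, -0.375).
The basis stays optimal until flyers reaches 0; allowable decrease = 96 hr.

96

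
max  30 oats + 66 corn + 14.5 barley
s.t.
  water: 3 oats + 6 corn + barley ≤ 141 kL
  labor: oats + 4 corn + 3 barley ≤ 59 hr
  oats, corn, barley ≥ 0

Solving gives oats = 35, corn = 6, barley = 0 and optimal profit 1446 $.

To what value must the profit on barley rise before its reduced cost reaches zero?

18

Both water and labor are binding at x*.
From A_Bᵀ y = c: 3·y_water + 1·y_labor = 30; 6·y_water + 4·y_labor = 66.
→ y_water = 9 and y_labor = 3.
barley enters the basis when its profit ≥ yᵀa₃ = 9·1 + 3·3 = 18.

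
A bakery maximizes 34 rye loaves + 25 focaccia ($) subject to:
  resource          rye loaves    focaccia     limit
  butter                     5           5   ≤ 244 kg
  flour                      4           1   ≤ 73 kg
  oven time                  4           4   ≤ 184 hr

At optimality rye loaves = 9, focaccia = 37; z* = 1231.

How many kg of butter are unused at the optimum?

14

butter used = 5·9 + 5·37 = 230; slack = 244 − 230 = 14.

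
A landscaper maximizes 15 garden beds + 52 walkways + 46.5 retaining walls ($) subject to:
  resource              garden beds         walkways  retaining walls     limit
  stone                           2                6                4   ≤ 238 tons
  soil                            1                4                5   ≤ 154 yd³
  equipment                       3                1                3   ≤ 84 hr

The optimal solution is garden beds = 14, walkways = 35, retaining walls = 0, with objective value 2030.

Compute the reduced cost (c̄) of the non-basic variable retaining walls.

Binding: stone and soil. Non-binding: equipment (7 unused).
By complementary slackness, y = 0 for the non-binding constraint.
The binding rows give the dual system: 2·y_stone + 1·y_soil = 15 and 6·y_stone + 4·y_soil = 52.
Solving: y_stone = 4, y_soil = 7.
Reduced cost of retaining walls: c₃ − yᵀa₃ = 46.5 − (4·4 + 7·5) = 46.5 − 51 = -4.5.

-4.5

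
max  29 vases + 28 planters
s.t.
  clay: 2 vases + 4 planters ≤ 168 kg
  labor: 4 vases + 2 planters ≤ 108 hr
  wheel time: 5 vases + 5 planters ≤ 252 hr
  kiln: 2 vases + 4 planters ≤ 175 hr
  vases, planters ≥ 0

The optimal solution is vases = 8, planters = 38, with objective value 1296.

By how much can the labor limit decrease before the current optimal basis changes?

24

Binding constraints: clay, labor. The basis is B = [[2,4],[4,2]] with det -12.
Per unit decrease in labor, x* moves by d = (-0.3333, 0.1667).
The basis stays optimal until vases reaches 0; allowable decrease = 24 hr.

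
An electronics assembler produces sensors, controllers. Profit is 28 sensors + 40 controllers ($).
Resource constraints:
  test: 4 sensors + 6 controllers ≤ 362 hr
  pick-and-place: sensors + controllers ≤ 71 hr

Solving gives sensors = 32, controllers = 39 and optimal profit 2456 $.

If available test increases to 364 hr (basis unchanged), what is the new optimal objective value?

2468

Check each constraint at x*: test 362/362 (tight); pick-and-place 71/71 (tight).
Dual feasibility on the basic columns requires 4·y_test + 1·y_pick-and-place = 28, 6·y_test + 1·y_pick-and-place = 40.
Solving: y_test = 6, y_pick-and-place = 4.
Δz = y_test·Δb = 6 × (2) = 12, so new z* = 2456 + 12 = 2468.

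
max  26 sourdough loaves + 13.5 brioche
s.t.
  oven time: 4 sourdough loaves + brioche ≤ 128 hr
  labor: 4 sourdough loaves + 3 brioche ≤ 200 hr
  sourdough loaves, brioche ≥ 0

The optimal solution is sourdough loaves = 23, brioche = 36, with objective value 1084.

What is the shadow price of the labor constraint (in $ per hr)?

3.5

Check each constraint at x*: oven time 128/128 (tight); labor 200/200 (tight).
Dual feasibility on the basic columns requires 4·y_oven time + 4·y_labor = 26, 1·y_oven time + 3·y_labor = 13.5.
Solving: y_oven time = 3, y_labor = 3.5.
Shadow price of labor = 3.5.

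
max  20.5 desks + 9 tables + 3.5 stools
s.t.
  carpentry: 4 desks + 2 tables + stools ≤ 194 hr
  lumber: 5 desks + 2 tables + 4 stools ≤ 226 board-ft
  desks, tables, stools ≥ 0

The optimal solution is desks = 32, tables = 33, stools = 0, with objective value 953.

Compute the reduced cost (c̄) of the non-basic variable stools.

-8.5

Both carpentry and lumber are binding at x*.
From A_Bᵀ y = c: 4·y_carpentry + 5·y_lumber = 20.5; 2·y_carpentry + 2·y_lumber = 9.
Solving: y_carpentry = 2, y_lumber = 2.5.
Reduced cost of stools: c₃ − yᵀa₃ = 3.5 − (2·1 + 2.5·4) = 3.5 − 12 = -8.5.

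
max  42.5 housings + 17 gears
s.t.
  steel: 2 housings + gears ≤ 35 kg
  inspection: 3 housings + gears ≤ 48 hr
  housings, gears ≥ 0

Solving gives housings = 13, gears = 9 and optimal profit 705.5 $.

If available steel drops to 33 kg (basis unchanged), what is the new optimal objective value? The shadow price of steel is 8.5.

688.5

Δb = -2, so new z* = 705.5 + (8.5)·(-2) = 705.5 − 17 = 688.5.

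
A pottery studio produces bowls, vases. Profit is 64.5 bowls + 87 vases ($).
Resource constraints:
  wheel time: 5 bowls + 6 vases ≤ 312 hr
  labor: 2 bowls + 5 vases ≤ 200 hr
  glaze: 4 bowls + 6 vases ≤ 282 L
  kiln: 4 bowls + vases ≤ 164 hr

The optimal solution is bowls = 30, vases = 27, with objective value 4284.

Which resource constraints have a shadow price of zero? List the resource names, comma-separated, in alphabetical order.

kiln, labor

wheel time: 312/312 (binding)
labor: 195/200 (slack 5)
glaze: 282/282 (binding)
kiln: 147/164 (slack 17)
By complementary slackness, a constraint with positive slack has shadow price 0 → kiln, labor.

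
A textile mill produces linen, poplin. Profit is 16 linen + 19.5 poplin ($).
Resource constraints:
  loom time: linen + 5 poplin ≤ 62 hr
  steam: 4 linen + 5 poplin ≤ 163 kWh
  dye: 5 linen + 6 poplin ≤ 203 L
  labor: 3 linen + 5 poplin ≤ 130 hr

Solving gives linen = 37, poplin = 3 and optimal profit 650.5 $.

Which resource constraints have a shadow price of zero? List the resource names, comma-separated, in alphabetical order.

labor, loom time

loom time: 52/62 (slack 10)
steam: 163/163 (binding)
dye: 203/203 (binding)
labor: 126/130 (slack 4)
By complementary slackness, a constraint with positive slack has shadow price 0 → labor, loom time.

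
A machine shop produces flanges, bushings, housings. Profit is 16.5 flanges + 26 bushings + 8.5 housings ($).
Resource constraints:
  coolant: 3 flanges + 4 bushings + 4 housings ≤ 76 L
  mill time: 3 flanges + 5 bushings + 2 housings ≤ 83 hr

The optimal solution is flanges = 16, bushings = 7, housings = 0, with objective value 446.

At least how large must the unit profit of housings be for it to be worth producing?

14

Check each constraint at x*: coolant 76/76 (tight); mill time 83/83 (tight).
Dual feasibility on the basic columns requires 3·y_coolant + 3·y_mill time = 16.5, 4·y_coolant + 5·y_mill time = 26.
This yields shadow prices y_coolant = 1.5, y_mill time = 4.
housings enters the basis when its profit ≥ yᵀa₃ = 1.5·4 + 4·2 = 14.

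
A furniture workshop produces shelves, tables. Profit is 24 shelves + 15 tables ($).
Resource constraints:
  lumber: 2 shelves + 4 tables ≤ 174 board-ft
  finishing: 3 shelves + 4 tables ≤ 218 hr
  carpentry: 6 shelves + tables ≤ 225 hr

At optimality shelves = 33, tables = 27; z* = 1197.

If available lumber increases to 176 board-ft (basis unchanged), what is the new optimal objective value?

At the optimum: lumber uses 174 of 174 (binding); finishing uses 207 of 218 (slack = 11); carpentry uses 225 of 225 (binding).
Since finishing is not tight, its dual is 0.
The binding rows give the dual system: 2·y_lumber + 6·y_carpentry = 24 and 4·y_lumber + 1·y_carpentry = 15.
→ y_lumber = 3 and y_carpentry = 3.
Δz = y_lumber·Δb = 3 × (2) = 6, so new z* = 1197 + 6 = 1203.

1203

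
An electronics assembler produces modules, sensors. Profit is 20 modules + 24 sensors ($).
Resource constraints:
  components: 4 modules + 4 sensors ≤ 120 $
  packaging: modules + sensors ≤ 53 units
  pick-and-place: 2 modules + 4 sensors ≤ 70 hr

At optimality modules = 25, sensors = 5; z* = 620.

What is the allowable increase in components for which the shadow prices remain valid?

20

Binding constraints: components, pick-and-place. The basis is B = [[4,4],[2,4]] with det 8.
Per unit increase in components, x* moves by d = (0.5, -0.25).
The basis stays optimal until sensors reaches 0; allowable increase = 20 $.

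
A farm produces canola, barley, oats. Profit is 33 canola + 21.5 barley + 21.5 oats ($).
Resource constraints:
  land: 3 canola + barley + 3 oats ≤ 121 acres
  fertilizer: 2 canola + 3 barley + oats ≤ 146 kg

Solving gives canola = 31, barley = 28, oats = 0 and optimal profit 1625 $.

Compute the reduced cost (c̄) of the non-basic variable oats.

-7

Both land and fertilizer are binding at x*.
The binding rows give the dual system: 3·y_land + 2·y_fertilizer = 33 and 1·y_land + 3·y_fertilizer = 21.5.
This yields shadow prices y_land = 8, y_fertilizer = 4.5.
Reduced cost of oats: c₃ − yᵀa₃ = 21.5 − (8·3 + 4.5·1) = 21.5 − 28.5 = -7.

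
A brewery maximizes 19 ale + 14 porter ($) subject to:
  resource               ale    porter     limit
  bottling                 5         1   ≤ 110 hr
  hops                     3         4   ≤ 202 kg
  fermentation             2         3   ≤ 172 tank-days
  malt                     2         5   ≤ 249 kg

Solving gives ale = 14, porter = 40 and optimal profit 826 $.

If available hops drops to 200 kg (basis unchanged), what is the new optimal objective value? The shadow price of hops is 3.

820

Δb = -2, so new z* = 826 + (3)·(-2) = 826 − 6 = 820.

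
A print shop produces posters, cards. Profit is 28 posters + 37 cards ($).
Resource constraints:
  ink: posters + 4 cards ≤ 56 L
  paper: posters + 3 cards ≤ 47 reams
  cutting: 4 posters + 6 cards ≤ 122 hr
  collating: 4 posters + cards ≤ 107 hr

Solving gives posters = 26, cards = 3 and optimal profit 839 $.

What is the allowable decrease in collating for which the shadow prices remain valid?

Binding constraints: cutting, collating. The basis is B = [[4,6],[4,1]] with det -20.
Per unit decrease in collating, x* moves by d = (-0.3, 0.2).
The basis stays optimal until ink becomes binding; allowable decrease = 36 hr.

36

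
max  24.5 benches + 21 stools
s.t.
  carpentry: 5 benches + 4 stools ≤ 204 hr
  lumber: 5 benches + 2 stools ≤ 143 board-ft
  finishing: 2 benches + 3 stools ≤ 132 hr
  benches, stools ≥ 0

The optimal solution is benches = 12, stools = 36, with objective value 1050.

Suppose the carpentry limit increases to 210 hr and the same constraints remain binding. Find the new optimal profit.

1077

Binding: carpentry and finishing. Non-binding: lumber (11 unused).
Since lumber is not tight, its dual is 0.
Dual feasibility on the basic columns requires 5·y_carpentry + 2·y_finishing = 24.5, 4·y_carpentry + 3·y_finishing = 21.
Solving: y_carpentry = 4.5, y_finishing = 1.
Δz = y_carpentry·Δb = 4.5 × (6) = 27, so new z* = 1050 + 27 = 1077.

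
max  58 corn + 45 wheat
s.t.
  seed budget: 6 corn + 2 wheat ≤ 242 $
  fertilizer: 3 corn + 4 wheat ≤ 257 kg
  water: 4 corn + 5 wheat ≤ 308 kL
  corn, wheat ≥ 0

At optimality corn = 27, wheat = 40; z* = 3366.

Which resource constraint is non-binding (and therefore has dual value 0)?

seed budget: 242/242 (binding)
fertilizer: 241/257 (slack 16)
water: 308/308 (binding)
By complementary slackness, a constraint with positive slack has shadow price 0 → fertilizer.

fertilizer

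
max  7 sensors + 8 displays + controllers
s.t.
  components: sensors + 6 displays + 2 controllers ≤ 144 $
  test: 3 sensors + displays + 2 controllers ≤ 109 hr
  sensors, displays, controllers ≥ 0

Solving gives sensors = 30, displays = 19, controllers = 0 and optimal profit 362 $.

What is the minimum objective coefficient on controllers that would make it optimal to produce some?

Check each constraint at x*: components 144/144 (tight); test 109/109 (tight).
From A_Bᵀ y = c: 1·y_components + 3·y_test = 7; 6·y_components + 1·y_test = 8.
Solving: y_components = 1, y_test = 2.
controllers enters the basis when its profit ≥ yᵀa₃ = 1·2 + 2·2 = 6.

6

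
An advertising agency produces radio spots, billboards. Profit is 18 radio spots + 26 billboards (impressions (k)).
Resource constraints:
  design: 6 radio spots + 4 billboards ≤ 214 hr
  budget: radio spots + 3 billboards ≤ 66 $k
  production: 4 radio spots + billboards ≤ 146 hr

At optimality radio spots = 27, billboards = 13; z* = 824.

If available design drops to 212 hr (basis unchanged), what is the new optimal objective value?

Check each constraint at x*: design 214/214 (tight); budget 66/66 (tight); production 121/146 (slack 25).
Slack constraints have shadow price 0 (complementary slackness).
The binding rows give the dual system: 6·y_design + 1·y_budget = 18 and 4·y_design + 3·y_budget = 26.
→ y_design = 2 and y_budget = 6.
Δz = y_design·Δb = 2 × (-2) = -4, so new z* = 824 − 4 = 820.

820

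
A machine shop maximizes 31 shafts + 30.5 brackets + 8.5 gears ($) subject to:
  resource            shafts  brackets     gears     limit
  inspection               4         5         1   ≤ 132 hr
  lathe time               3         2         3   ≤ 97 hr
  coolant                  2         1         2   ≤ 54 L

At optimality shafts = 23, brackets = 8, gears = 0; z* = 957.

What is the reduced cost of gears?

-7.5

Binding: inspection and coolant. Non-binding: lathe time (12 unused).
Slack constraints have shadow price 0 (complementary slackness).
From A_Bᵀ y = c: 4·y_inspection + 2·y_coolant = 31; 5·y_inspection + 1·y_coolant = 30.5.
Solving: y_inspection = 5, y_coolant = 5.5.
Reduced cost of gears: c₃ − yᵀa₃ = 8.5 − (5·1 + 5.5·2) = 8.5 − 16 = -7.5.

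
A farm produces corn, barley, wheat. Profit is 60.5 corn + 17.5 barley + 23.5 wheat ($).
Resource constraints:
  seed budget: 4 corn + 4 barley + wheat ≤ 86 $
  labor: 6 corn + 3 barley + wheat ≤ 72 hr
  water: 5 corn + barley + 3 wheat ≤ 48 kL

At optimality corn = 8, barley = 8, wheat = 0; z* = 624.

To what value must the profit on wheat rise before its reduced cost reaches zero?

28.5

Binding: labor and water. Non-binding: seed budget (22 unused).
Slack constraints have shadow price 0 (complementary slackness).
From A_Bᵀ y = c: 6·y_labor + 5·y_water = 60.5; 3·y_labor + 1·y_water = 17.5.
→ y_labor = 3 and y_water = 8.5.
wheat enters the basis when its profit ≥ yᵀa₃ = 3·1 + 8.5·3 = 28.5.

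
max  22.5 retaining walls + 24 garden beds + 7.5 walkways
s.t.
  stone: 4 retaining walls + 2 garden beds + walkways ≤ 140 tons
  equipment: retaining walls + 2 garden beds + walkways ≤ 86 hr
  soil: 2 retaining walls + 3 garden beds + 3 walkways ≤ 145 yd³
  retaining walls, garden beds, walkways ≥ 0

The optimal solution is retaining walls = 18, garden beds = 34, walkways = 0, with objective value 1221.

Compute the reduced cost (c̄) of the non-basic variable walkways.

-4.5

At the optimum: stone uses 140 of 140 (binding); equipment uses 86 of 86 (binding); soil uses 138 of 145 (slack = 7).
Since soil is not tight, its dual is 0.
Dual feasibility on the basic columns requires 4·y_stone + 1·y_equipment = 22.5, 2·y_stone + 2·y_equipment = 24.
→ y_stone = 3.5 and y_equipment = 8.5.
Reduced cost of walkways: c₃ − yᵀa₃ = 7.5 − (3.5·1 + 8.5·1) = 7.5 − 12 = -4.5.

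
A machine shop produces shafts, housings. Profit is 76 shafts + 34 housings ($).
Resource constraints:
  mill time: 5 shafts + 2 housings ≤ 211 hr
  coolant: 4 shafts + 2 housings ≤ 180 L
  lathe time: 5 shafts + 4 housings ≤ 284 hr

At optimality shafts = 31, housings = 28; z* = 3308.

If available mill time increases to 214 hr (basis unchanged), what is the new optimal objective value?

3332

Check each constraint at x*: mill time 211/211 (tight); coolant 180/180 (tight); lathe time 267/284 (slack 17).
Since lathe time is not tight, its dual is 0.
Dual feasibility on the basic columns requires 5·y_mill time + 4·y_coolant = 76, 2·y_mill time + 2·y_coolant = 34.
This yields shadow prices y_mill time = 8, y_coolant = 9.
Δz = y_mill time·Δb = 8 × (3) = 24, so new z* = 3308 + 24 = 3332.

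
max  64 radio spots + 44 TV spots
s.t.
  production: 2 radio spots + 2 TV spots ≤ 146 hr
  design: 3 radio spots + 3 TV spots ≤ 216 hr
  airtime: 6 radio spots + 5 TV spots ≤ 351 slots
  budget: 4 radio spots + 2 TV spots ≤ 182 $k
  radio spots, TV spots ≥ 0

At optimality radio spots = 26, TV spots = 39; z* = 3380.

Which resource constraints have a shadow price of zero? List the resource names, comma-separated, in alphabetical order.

design, production

production: 130/146 (slack 16)
design: 195/216 (slack 21)
airtime: 351/351 (binding)
budget: 182/182 (binding)
By complementary slackness, a constraint with positive slack has shadow price 0 → design, production.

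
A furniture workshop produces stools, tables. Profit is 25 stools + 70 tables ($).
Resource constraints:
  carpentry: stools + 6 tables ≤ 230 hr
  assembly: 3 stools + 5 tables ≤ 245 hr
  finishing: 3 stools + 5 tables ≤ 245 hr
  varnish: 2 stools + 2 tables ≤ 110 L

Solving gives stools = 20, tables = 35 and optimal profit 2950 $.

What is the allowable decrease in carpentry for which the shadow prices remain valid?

Binding constraints: carpentry, varnish. The basis is B = [[1,6],[2,2]] with det -10.
Per unit decrease in carpentry, x* moves by d = (0.2, -0.2).
The basis stays optimal until tables reaches 0; allowable decrease = 175 hr.

175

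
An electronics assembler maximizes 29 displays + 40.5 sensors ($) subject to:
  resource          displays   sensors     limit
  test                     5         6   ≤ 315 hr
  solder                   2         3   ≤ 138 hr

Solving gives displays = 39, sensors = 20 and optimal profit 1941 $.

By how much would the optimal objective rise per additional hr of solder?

Check each constraint at x*: test 315/315 (tight); solder 138/138 (tight).
The binding rows give the dual system: 5·y_test + 2·y_solder = 29 and 6·y_test + 3·y_solder = 40.5.
This yields shadow prices y_test = 2, y_solder = 9.5.
Shadow price of solder = 9.5.

9.5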